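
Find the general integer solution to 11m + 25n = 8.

Step 1: Compute gcd(11, 25) = 1.
Since 1 divides 8, solutions exist.

Step 2: Find a particular solution using extended Euclidean algorithm.
We get m₀ = -72, n₀ = 32.
Check: 11*-72 + 25*32 = 8 = 8 ✓

Step 3: Write the general solution.
m = -72 + (25/1)t = -72 + 25t
n = 32 - (11/1)t = 32 - 11t
for any integer t.

m = -72 + 25t, n = 32 - 11t for integer t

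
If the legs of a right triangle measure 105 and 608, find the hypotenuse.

c² = a² + b² = 105² + 608² = 11025 + 369664 = 380689
c = 617

617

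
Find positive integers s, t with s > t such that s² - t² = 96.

Factor: s² - t² = (s+t)(s-t) = 96.
We need two factors of 96 with the same parity.
Use s+t = 48 and s-t = 2 (product 48·2 = 96).
Adding: 2s = 50, so s = 25.
Subtracting: 2t = 46, so t = 23.
Check: 25² - 23² = 625 - 529 = 96 ✓

s = 25, t = 23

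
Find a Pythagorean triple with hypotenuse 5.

We need a² + b² = 5² = 25.
Trying: 3² + 4² = 9 + 16 = 25 ✓

(3, 4, 5)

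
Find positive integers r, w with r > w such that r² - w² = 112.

Factor: r² - w² = (r+w)(r-w) = 112.
We need two factors of 112 with the same parity.
Use r+w = 56 and r-w = 2 (product 56·2 = 112).
Adding: 2r = 58, so r = 29.
Subtracting: 2w = 54, so w = 27.
Check: 29² - 27² = 841 - 729 = 112 ✓

r = 29, w = 27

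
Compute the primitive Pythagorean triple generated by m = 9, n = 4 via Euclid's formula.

a = m² - n² = 81 - 16 = 65
b = 2mn = 2·9·4 = 72
c = m² + n² = 81 + 16 = 97
Verify: 65² + 72² = 4225 + 5184 = 9409 = 97² ✓

(65, 72, 97)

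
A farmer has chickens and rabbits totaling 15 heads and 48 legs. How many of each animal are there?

Let c = chickens, r = rabbits.
Heads: c + r = 15
Legs: 2c + 4r = 48
From the first equation, c = 15 - r. Substitute:
2(15 - r) + 4r = 48
30 + 2r = 48
r = (48 - 30)/2 = 9
c = 15 - 9 = 6

Chickens: 6, Rabbits: 9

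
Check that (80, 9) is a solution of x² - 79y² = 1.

Compute x² = 80² = 6400
Compute 79y² = 79·9² = 79·81 = 6399
x² - 79y² = 6400 - 6399 = 1
Since this equals 1, (80, 9) is a solution.

Yes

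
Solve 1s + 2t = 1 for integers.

Step 1: Check solvability.
gcd(1, 2) = 1
Since 1 divides 1, solutions exist.

Step 2: Apply extended Euclidean algorithm to find gcd.
We find integers such that 1*x0 + 2*y0 = 1

Step 3: Scale the particular solution.
Multiply by 1/1 = 1:
s = 1, t = 0

Step 4: Verify.
1*(1) + 2*(0) = 1 = 1 ✓

s = 1, t = 0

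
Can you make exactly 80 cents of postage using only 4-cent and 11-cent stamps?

We need non-negative x, y with 4x + 11y = 80.
gcd(4, 11) = 1 divides 80, so integer solutions exist.
Search for a non-negative one: x = 9 gives 11y = 80 - 36 = 44, so y = 4.
Check: 4·9 + 11·4 = 80 ✓

Yes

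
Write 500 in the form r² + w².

We need to find integers r, w > 0 such that r² + w² = 500.
Trying r = 4: w² = 500 - 4² = 500 - 16 = 484
w = 22
Check: 4² + 22² = 16 + 484 = 500 ✓

500 = 4² + 22²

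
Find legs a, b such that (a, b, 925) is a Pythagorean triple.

We need a² + b² = 925² = 855625.
Trying: 43² + 924² = 1849 + 853776 = 855625 ✓

(43, 924, 925)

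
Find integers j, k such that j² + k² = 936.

We need to find integers j, k > 0 such that j² + k² = 936.
Trying j = 6: k² = 936 - 6² = 936 - 36 = 900
k = 30
Check: 6² + 30² = 36 + 900 = 936 ✓

936 = 6² + 30²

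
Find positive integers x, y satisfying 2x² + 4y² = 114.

Try small values of x and check whether (114 - 2x²)/4 is a perfect square.
x = 5: 2·5² = 50, so 4y² = 114 - 50 = 64, giving y² = 16, y = 4.
Check: 2·5² + 4·4² = 50 + 64 = 114 ✓

x = 5, y = 4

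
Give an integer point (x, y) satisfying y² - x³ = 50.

Try small integer x values and check whether x³ + 50 is a perfect square.
x = -1: x³ + 50 = -1³ + 50 = -1 + 50 = 49
Is 49 a perfect square? 7² = 49 ✓
So (x, y) = (-1, 7) is a solution.

x = -1, y = 7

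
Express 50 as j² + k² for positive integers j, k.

We need to find integers j, k > 0 such that j² + k² = 50.
Trying j = 1: k² = 50 - 1² = 50 - 1 = 49
k = 7
Check: 1² + 7² = 1 + 49 = 50 ✓

50 = 1² + 7²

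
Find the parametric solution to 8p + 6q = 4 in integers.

Step 1: Compute gcd(8, 6) = 2.
Since 2 divides 4, solutions exist.

Step 2: Find a particular solution using extended Euclidean algorithm.
We get p₀ = 2, q₀ = -2.
Check: 8*2 + 6*-2 = 4 = 4 ✓

Step 3: Write the general solution.
p = 2 + (6/2)t = 2 + 3t
q = -2 - (8/2)t = -2 - 4t
for any integer t.

p = 2 + 3t, q = -2 - 4t for integer t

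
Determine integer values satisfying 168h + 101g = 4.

Step 1: Check solvability.
gcd(168, 101) = 1
Since 1 divides 4, solutions exist.

Step 2: Apply extended Euclidean algorithm to find gcd.
We find integers such that 168*x0 + 101*y0 = 1

Step 3: Scale the particular solution.
Multiply by 4/1 = 4:
h = -12, g = 20

Step 4: Verify.
168*(-12) + 101*(20) = 4 = 4 ✓

h = -12, g = 20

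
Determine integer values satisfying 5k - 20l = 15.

Step 1: Check solvability.
gcd(5, 20) = 5
Since 5 divides 15, solutions exist.

Step 2: Apply extended Euclidean algorithm to find gcd.
We find integers such that 5*x0 + 20*y0 = 5

Step 3: Scale the particular solution.
Multiply by 15/5 = 3:
k = 3, l = 0

Step 4: Verify.
5*(3) - 20*(0) = 15 = 15 ✓

k = 3, l = 0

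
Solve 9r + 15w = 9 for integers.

Step 1: Check solvability.
gcd(9, 15) = 3
Since 3 divides 9, solutions exist.

Step 2: Apply extended Euclidean algorithm to find gcd.
We find integers such that 9*x0 + 15*y0 = 3

Step 3: Scale the particular solution.
Multiply by 9/3 = 3:
r = 6, w = -3

Step 4: Verify.
9*(6) + 15*(-3) = 9 = 9 ✓

r = 6, w = -3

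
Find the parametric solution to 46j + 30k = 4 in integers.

Step 1: Compute gcd(46, 30) = 2.
Since 2 divides 4, solutions exist.

Step 2: Find a particular solution using extended Euclidean algorithm.
We get j₀ = 4, k₀ = -6.
Check: 46*4 + 30*-6 = 4 = 4 ✓

Step 3: Write the general solution.
j = 4 + (30/2)t = 4 + 15t
k = -6 - (46/2)t = -6 - 23t
for any integer t.

j = 4 + 15t, k = -6 - 23t for integer t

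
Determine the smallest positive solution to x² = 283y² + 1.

We seek the smallest positive integers (x, y) with x² - 283y² = 1, i.e., x² = 283y² + 1.
Try successive y values:
y = 1: x² = 283·1² + 1 = 284, not a perfect square
y = 2: x² = 283·2² + 1 = 1133, not a perfect square
y = 3: x² = 283·3² + 1 = 2548, not a perfect square
... continuing the search (or via continued fractions) ...
y = 8219541: x² = 283·8219541² + 1 = 19119721752942724, x = 138274082 ✓

Verify: 138274082² - 283·8219541² = 19119721752942724 - 19119721752942723 = 1 ✓

x = 138274082, y = 8219541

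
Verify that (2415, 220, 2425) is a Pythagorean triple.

Compute a² + b² = 2415² + 220² = 5832225 + 48400 = 5880625
Compute c² = 2425² = 5880625
Since 5880625 = 5880625, confirmed.

Yes, it is a Pythagorean triple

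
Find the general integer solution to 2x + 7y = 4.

Step 1: Compute gcd(2, 7) = 1.
Since 1 divides 4, solutions exist.

Step 2: Find a particular solution using extended Euclidean algorithm.
We get x₀ = -12, y₀ = 4.
Check: 2*-12 + 7*4 = 4 = 4 ✓

Step 3: Write the general solution.
x = -12 + (7/1)t = -12 + 7t
y = 4 - (2/1)t = 4 - 2t
for any integer t.

x = -12 + 7t, y = 4 - 2t for integer t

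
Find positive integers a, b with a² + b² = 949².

We need a² + b² = 949² = 900601.
Trying: 851² + 420² = 724201 + 176400 = 900601 ✓

(851, 420, 949)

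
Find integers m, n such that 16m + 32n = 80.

Step 1: Check solvability.
gcd(16, 32) = 16
Since 16 divides 80, solutions exist.

Step 2: Apply extended Euclidean algorithm to find gcd.
We find integers such that 16*x0 + 32*y0 = 16

Step 3: Scale the particular solution.
Multiply by 80/16 = 5:
m = 5, n = 0

Step 4: Verify.
16*(5) + 32*(0) = 80 = 80 ✓

m = 5, n = 0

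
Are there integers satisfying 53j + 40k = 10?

Step 1: Compute gcd(53, 40).
gcd(53, 40) = 1

Step 2: Check divisibility.
Does 1 divide 10? 10 = 1 x 10, so yes.

By the theorem on linear Diophantine equations, 53j + 40k = 10 has integer solutions if and only if gcd(53, 40) divides 10. Since 1 | 10, solutions exist.

Yes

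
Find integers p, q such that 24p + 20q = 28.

Step 1: Check solvability.
gcd(24, 20) = 4
Since 4 divides 28, solutions exist.

Step 2: Apply extended Euclidean algorithm to find gcd.
We find integers such that 24*x0 + 20*y0 = 4

Step 3: Scale the particular solution.
Multiply by 28/4 = 7:
p = 7, q = -7

Step 4: Verify.
24*(7) + 20*(-7) = 28 = 28 ✓

p = 7, q = -7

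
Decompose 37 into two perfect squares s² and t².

We need to find integers s, t > 0 such that s² + t² = 37.
Trying s = 1: t² = 37 - 1² = 37 - 1 = 36
t = 6
Check: 1² + 6² = 1 + 36 = 37 ✓

37 = 1² + 6²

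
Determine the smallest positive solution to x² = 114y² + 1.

We seek the smallest positive integers (x, y) with x² - 114y² = 1, i.e., x² = 114y² + 1.
Try successive y values:
y = 1: x² = 114·1² + 1 = 115, not a perfect square
y = 2: x² = 114·2² + 1 = 457, not a perfect square
y = 3: x² = 114·3² + 1 = 1027, not a perfect square
... continuing the search (or via continued fractions) ...
y = 96: x² = 114·96² + 1 = 1050625, x = 1025 ✓

Verify: 1025² - 114·96² = 1050625 - 1050624 = 1 ✓

x = 1025, y = 96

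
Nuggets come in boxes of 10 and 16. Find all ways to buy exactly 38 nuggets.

We need non-negative integers (x, y) with 10x + 16y = 38.
For each x in 0..3, check if 38 - 10x is a non-negative multiple of 16.
No x yields an integer y ≥ 0.

No solution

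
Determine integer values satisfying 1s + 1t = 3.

Step 1: Check solvability.
gcd(1, 1) = 1
Since 1 divides 3, solutions exist.

Step 2: Apply extended Euclidean algorithm to find gcd.
We find integers such that 1*x0 + 1*y0 = 1

Step 3: Scale the particular solution.
Multiply by 3/1 = 3:
s = 0, t = 3

Step 4: Verify.
1*(0) + 1*(3) = 3 = 3 ✓

s = 0, t = 3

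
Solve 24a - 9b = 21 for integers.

Step 1: Check solvability.
gcd(24, 9) = 3
Since 3 divides 21, solutions exist.

Step 2: Apply extended Euclidean algorithm to find gcd.
We find integers such that 24*x0 + 9*y0 = 3

Step 3: Scale the particular solution.
Multiply by 21/3 = 7:
a = -7, b = -21

Step 4: Verify.
24*(-7) - 9*(-21) = 21 = 21 ✓

a = -7, b = -21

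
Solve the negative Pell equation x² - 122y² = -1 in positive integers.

We need x² = 122y² - 1. Try successive y:
y = 1: x² = 122·1² - 1 = 121 = 11² ✓
Check: 11² - 122·1² = 121 - 122 = -1 ✓

x = 11, y = 1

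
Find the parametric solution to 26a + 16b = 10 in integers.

Step 1: Compute gcd(26, 16) = 2.
Since 2 divides 10, solutions exist.

Step 2: Find a particular solution using extended Euclidean algorithm.
We get a₀ = -15, b₀ = 25.
Check: 26*-15 + 16*25 = 10 = 10 ✓

Step 3: Write the general solution.
a = -15 + (16/2)t = -15 + 8t
b = 25 - (26/2)t = 25 - 13t
for any integer t.

a = -15 + 8t, b = 25 - 13t for integer t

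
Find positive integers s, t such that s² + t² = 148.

Search for s with 148 - s² a perfect square.
s = 2: 148 - 2² = 148 - 4 = 144 = 12² ✓
So s = 2, t = 12.

s = 2, t = 12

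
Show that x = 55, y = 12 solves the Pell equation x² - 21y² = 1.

Compute x² = 55² = 3025
Compute 21y² = 21·12² = 21·144 = 3024
x² - 21y² = 3025 - 3024 = 1
Since this equals 1, (55, 12) is a solution.

Yes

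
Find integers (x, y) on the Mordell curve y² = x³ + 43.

Try small integer x values and check whether x³ + 43 is a perfect square.
x = -3: x³ + 43 = -3³ + 43 = -27 + 43 = 16
Is 16 a perfect square? 4² = 16 ✓
So (x, y) = (-3, -4) is a solution.

x = -3, y = -4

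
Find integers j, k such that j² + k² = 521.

We need to find integers j, k > 0 such that j² + k² = 521.
Trying j = 11: k² = 521 - 11² = 521 - 121 = 400
k = 20
Check: 11² + 20² = 121 + 400 = 521 ✓

521 = 11² + 20²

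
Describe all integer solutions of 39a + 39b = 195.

Step 1: Compute gcd(39, 39) = 39.
Since 39 divides 195, solutions exist.

Step 2: Find a particular solution using extended Euclidean algorithm.
We get a₀ = 0, b₀ = 5.
Check: 39*0 + 39*5 = 195 = 195 ✓

Step 3: Write the general solution.
a = 0 + (39/39)t = 0 + 1t
b = 5 - (39/39)t = 5 - 1t
for any integer t.

a = 0 + 1t, b = 5 - 1t for integer t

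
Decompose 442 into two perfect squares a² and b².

We need to find integers a, b > 0 such that a² + b² = 442.
Trying a = 1: b² = 442 - 1² = 442 - 1 = 441
b = 21
Check: 1² + 21² = 1 + 441 = 442 ✓

442 = 1² + 21²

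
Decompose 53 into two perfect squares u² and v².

We need to find integers u, v > 0 such that u² + v² = 53.
Trying u = 2: v² = 53 - 2² = 53 - 4 = 49
v = 7
Check: 2² + 7² = 4 + 49 = 53 ✓

53 = 2² + 7²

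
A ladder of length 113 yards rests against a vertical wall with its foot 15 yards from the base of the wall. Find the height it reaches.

The ladder, wall, and ground form a right triangle with hypotenuse 113 and one leg 15.
By the Pythagorean theorem: h² = 113² - 15² = 12769 - 225 = 12544
h = √12544 = 112 yards

112 yards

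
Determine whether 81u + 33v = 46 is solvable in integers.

Step 1: Compute gcd(81, 33).
gcd(81, 33) = 3

Step 2: Check divisibility.
Does 3 divide 46? 46 = 3 x 15 + 1, so no.

By the theorem on linear Diophantine equations, 81u + 33v = 46 has integer solutions if and only if gcd(81, 33) divides 46. Since 3 does not divide 46, no solutions exist.

No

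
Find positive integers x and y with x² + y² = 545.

We need to find integers x, y > 0 such that x² + y² = 545.
Trying x = 4: y² = 545 - 4² = 545 - 16 = 529
y = 23
Check: 4² + 23² = 16 + 529 = 545 ✓

545 = 4² + 23²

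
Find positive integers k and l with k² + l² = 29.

We need to find integers k, l > 0 such that k² + l² = 29.
Trying k = 2: l² = 29 - 2² = 29 - 4 = 25
l = 5
Check: 2² + 5² = 4 + 25 = 29 ✓

29 = 2² + 5²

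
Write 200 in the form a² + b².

We need to find integers a, b > 0 such that a² + b² = 200.
Trying a = 2: b² = 200 - 2² = 200 - 4 = 196
b = 14
Check: 2² + 14² = 4 + 196 = 200 ✓

200 = 2² + 14²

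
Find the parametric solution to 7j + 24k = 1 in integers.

Step 1: Compute gcd(7, 24) = 1.
Since 1 divides 1, solutions exist.

Step 2: Find a particular solution using extended Euclidean algorithm.
We get j₀ = 7, k₀ = -2.
Check: 7*7 + 24*-2 = 1 = 1 ✓

Step 3: Write the general solution.
j = 7 + (24/1)t = 7 + 24t
k = -2 - (7/1)t = -2 - 7t
for any integer t.

j = 7 + 24t, k = -2 - 7t for integer t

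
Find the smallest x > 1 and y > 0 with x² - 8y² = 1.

We seek the smallest positive integers (x, y) with x² - 8y² = 1, i.e., x² = 8y² + 1.
Try successive y values:
y = 1: x² = 8·1² + 1 = 9, x = 3 ✓

Verify: 3² - 8·1² = 9 - 8 = 1 ✓

x = 3, y = 1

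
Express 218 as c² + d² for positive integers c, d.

We need to find integers c, d > 0 such that c² + d² = 218.
Trying c = 7: d² = 218 - 7² = 218 - 49 = 169
d = 13
Check: 7² + 13² = 49 + 169 = 218 ✓

218 = 7² + 13²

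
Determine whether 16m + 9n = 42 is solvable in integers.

Step 1: Compute gcd(16, 9).
gcd(16, 9) = 1

Step 2: Check divisibility.
Does 1 divide 42? 42 = 1 x 42, so yes.

By the theorem on linear Diophantine equations, 16m + 9n = 42 has integer solutions if and only if gcd(16, 9) divides 42. Since 1 | 42, solutions exist.

Yes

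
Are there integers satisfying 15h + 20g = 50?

Step 1: Compute gcd(15, 20).
gcd(15, 20) = 5

Step 2: Check divisibility.
Does 5 divide 50? 50 = 5 x 10, so yes.

By the theorem on linear Diophantine equations, 15h + 20g = 50 has integer solutions if and only if gcd(15, 20) divides 50. Since 5 | 50, solutions exist.

Yes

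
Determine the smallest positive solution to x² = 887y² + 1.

We seek the smallest positive integers (x, y) with x² - 887y² = 1, i.e., x² = 887y² + 1.
Try successive y values:
y = 1: x² = 887·1² + 1 = 888, not a perfect square
y = 2: x² = 887·2² + 1 = 3549, not a perfect square
y = 3: x² = 887·3² + 1 = 7984, not a perfect square
... continuing the search (or via continued fractions) ...
y = 15755: x² = 887·15755² + 1 = 220171162176, x = 469224 ✓

Verify: 469224² - 887·15755² = 220171162176 - 220171162175 = 1 ✓

x = 469224, y = 15755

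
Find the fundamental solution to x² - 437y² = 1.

We seek the smallest positive integers (x, y) with x² - 437y² = 1, i.e., x² = 437y² + 1.
Try successive y values:
y = 1: x² = 437·1² + 1 = 438, not a perfect square
y = 2: x² = 437·2² + 1 = 1749, not a perfect square
y = 3: x² = 437·3² + 1 = 3934, not a perfect square
... continuing the search (or via continued fractions) ...
y = 220: x² = 437·220² + 1 = 21150801, x = 4599 ✓

Verify: 4599² - 437·220² = 21150801 - 21150800 = 1 ✓

x = 4599, y = 220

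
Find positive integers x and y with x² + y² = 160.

We need to find integers x, y > 0 such that x² + y² = 160.
Trying x = 4: y² = 160 - 4² = 160 - 16 = 144
y = 12
Check: 4² + 12² = 16 + 144 = 160 ✓

160 = 4² + 12²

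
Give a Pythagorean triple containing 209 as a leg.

We need the other leg and hypotenuse such that 209² + x² = c².
Take x = 120, c = 241: 209² + 120² = 43681 + 14400 = 58081 = 241² ✓
Triple: (209, 120, 241)

(209, 120, 241)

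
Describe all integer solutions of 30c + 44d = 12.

Step 1: Compute gcd(30, 44) = 2.
Since 2 divides 12, solutions exist.

Step 2: Find a particular solution using extended Euclidean algorithm.
We get c₀ = 18, d₀ = -12.
Check: 30*18 + 44*-12 = 12 = 12 ✓

Step 3: Write the general solution.
c = 18 + (44/2)t = 18 + 22t
d = -12 - (30/2)t = -12 - 15t
for any integer t.

c = 18 + 22t, d = -12 - 15t for integer t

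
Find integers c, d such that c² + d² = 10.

We need to find integers c, d > 0 such that c² + d² = 10.
Trying c = 1: d² = 10 - 1² = 10 - 1 = 9
d = 3
Check: 1² + 3² = 1 + 9 = 10 ✓

10 = 1² + 3²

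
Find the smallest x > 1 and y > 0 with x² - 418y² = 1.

We seek the smallest positive integers (x, y) with x² - 418y² = 1, i.e., x² = 418y² + 1.
Try successive y values:
y = 1: x² = 418·1² + 1 = 419, not a perfect square
y = 2: x² = 418·2² + 1 = 1673, not a perfect square
y = 3: x² = 418·3² + 1 = 3763, not a perfect square
... continuing the search (or via continued fractions) ...
y = 1656: x² = 418·1656² + 1 = 1146296449, x = 33857 ✓

Verify: 33857² - 418·1656² = 1146296449 - 1146296448 = 1 ✓

x = 33857, y = 1656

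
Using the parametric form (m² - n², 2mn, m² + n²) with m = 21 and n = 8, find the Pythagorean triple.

a = m² - n² = 441 - 64 = 377
b = 2mn = 2·21·8 = 336
c = m² + n² = 441 + 64 = 505
Verify: 377² + 336² = 142129 + 112896 = 255025 = 505² ✓

(377, 336, 505)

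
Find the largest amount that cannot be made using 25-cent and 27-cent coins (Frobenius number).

For two coprime denominations a and b, the Frobenius number (largest value not representable as a non-negative combination) is ab - a - b.
Here gcd(25, 27) = 1, so they are coprime.
F(25, 27) = 25·27 - 25 - 27 = 675 - 52 = 623

623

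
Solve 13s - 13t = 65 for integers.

Step 1: Check solvability.
gcd(13, 13) = 13
Since 13 divides 65, solutions exist.

Step 2: Apply extended Euclidean algorithm to find gcd.
We find integers such that 13*x0 + 13*y0 = 13

Step 3: Scale the particular solution.
Multiply by 65/13 = 5:
s = 0, t = -5

Step 4: Verify.
13*(0) - 13*(-5) = 65 = 65 ✓

s = 0, t = -5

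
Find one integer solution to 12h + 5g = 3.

Step 1: Check solvability.
gcd(12, 5) = 1
Since 1 divides 3, solutions exist.

Step 2: Apply extended Euclidean algorithm to find gcd.
We find integers such that 12*x0 + 5*y0 = 1

Step 3: Scale the particular solution.
Multiply by 3/1 = 3:
h = -6, g = 15

Step 4: Verify.
12*(-6) + 5*(15) = 3 = 3 ✓

h = -6, g = 15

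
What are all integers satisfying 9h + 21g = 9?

Step 1: Compute gcd(9, 21) = 3.
Since 3 divides 9, solutions exist.

Step 2: Find a particular solution using extended Euclidean algorithm.
We get h₀ = -6, g₀ = 3.
Check: 9*-6 + 21*3 = 9 = 9 ✓

Step 3: Write the general solution.
h = -6 + (21/3)t = -6 + 7t
g = 3 - (9/3)t = 3 - 3t
for any integer t.

h = -6 + 7t, g = 3 - 3t for integer t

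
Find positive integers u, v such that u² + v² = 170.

Search for u with 170 - u² a perfect square.
u = 1: 170 - 1² = 170 - 1 = 169 = 13² ✓
So u = 1, v = 13.

u = 1, v = 13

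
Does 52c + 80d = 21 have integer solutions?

Step 1: Compute gcd(52, 80).
gcd(52, 80) = 4

Step 2: Check divisibility.
Does 4 divide 21? 21 = 4 x 5 + 1, so no.

By the theorem on linear Diophantine equations, 52c + 80d = 21 has integer solutions if and only if gcd(52, 80) divides 21. Since 4 does not divide 21, no solutions exist.

No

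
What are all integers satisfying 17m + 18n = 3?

Step 1: Compute gcd(17, 18) = 1.
Since 1 divides 3, solutions exist.

Step 2: Find a particular solution using extended Euclidean algorithm.
We get m₀ = -3, n₀ = 3.
Check: 17*-3 + 18*3 = 3 = 3 ✓

Step 3: Write the general solution.
m = -3 + (18/1)t = -3 + 18t
n = 3 - (17/1)t = 3 - 17t
for any integer t.

m = -3 + 18t, n = 3 - 17t for integer t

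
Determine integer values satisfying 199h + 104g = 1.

Step 1: Check solvability.
gcd(199, 104) = 1
Since 1 divides 1, solutions exist.

Step 2: Apply extended Euclidean algorithm to find gcd.
We find integers such that 199*x0 + 104*y0 = 1

Step 3: Scale the particular solution.
Multiply by 1/1 = 1:
h = 23, g = -44

Step 4: Verify.
199*(23) + 104*(-44) = 1 = 1 ✓

h = 23, g = -44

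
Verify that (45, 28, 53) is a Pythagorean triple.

Compute a² + b² = 45² + 28² = 2025 + 784 = 2809
Compute c² = 53² = 2809
Since 2809 = 2809, confirmed.

Yes, it is a Pythagorean triple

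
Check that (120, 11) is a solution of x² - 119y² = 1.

Compute x² = 120² = 14400
Compute 119y² = 119·11² = 119·121 = 14399
x² - 119y² = 14400 - 14399 = 1
Since this equals 1, (120, 11) is a solution.

Yes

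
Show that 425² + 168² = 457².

Compute a² + b²:
425² + 168² = 180625 + 28224 = 208849
Compute c²:
457² = 208849
Since 208849 = 208849, it is a Pythagorean triple.

Yes, it is a Pythagorean triple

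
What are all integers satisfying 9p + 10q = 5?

Step 1: Compute gcd(9, 10) = 1.
Since 1 divides 5, solutions exist.

Step 2: Find a particular solution using extended Euclidean algorithm.
We get p₀ = -5, q₀ = 5.
Check: 9*-5 + 10*5 = 5 = 5 ✓

Step 3: Write the general solution.
p = -5 + (10/1)t = -5 + 10t
q = 5 - (9/1)t = 5 - 9t
for any integer t.

p = -5 + 10t, q = 5 - 9t for integer t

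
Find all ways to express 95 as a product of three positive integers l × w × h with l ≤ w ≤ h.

Iterate l from 1 to ⌊95^(1/3)⌋. For each l dividing 95, iterate w ≥ l with w dividing 95/l, and set h = 95/(l·w).
Triples found (2): (1×1×95), (1×5×19)

(1×1×95), (1×5×19)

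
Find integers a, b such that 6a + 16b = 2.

Step 1: Check solvability.
gcd(6, 16) = 2
Since 2 divides 2, solutions exist.

Step 2: Apply extended Euclidean algorithm to find gcd.
We find integers such that 6*x0 + 16*y0 = 2

Step 3: Scale the particular solution.
Multiply by 2/2 = 1:
a = 3, b = -1

Step 4: Verify.
6*(3) + 16*(-1) = 2 = 2 ✓

a = 3, b = -1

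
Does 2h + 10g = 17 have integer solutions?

Step 1: Compute gcd(2, 10).
gcd(2, 10) = 2

Step 2: Check divisibility.
Does 2 divide 17? 17 = 2 x 8 + 1, so no.

By the theorem on linear Diophantine equations, 2h + 10g = 17 has integer solutions if and only if gcd(2, 10) divides 17. Since 2 does not divide 17, no solutions exist.

No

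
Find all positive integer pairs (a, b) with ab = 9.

The positive divisors of 9 are: 1, 3, 9.
Each divisor d gives the pair (d, 9/d):
(1, 9), (3, 3), (9, 1)

(1, 9), (3, 3), (9, 1)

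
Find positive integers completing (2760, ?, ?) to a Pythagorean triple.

We need the other leg and hypotenuse such that 2760² + x² = c².
Take x = 1216, c = 3016: 2760² + 1216² = 7617600 + 1478656 = 9096256 = 3016² ✓
Triple: (2760, 1216, 3016)

(2760, 1216, 3016)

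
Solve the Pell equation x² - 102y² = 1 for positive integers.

We seek the smallest positive integers (x, y) with x² - 102y² = 1, i.e., x² = 102y² + 1.
Try successive y values:
y = 1: x² = 102·1² + 1 = 103, not a perfect square
y = 2: x² = 102·2² + 1 = 409, not a perfect square
y = 3: x² = 102·3² + 1 = 919, not a perfect square
... continuing the search (or via continued fractions) ...
y = 10: x² = 102·10² + 1 = 10201, x = 101 ✓

Verify: 101² - 102·10² = 10201 - 10200 = 1 ✓

x = 101, y = 10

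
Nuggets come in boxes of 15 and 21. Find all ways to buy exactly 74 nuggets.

We need non-negative integers (x, y) with 15x + 21y = 74.
For each x in 0..4, check if 74 - 15x is a non-negative multiple of 21.
No x yields an integer y ≥ 0.

No solution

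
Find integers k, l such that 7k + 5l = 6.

Step 1: Check solvability.
gcd(7, 5) = 1
Since 1 divides 6, solutions exist.

Step 2: Apply extended Euclidean algorithm to find gcd.
We find integers such that 7*x0 + 5*y0 = 1

Step 3: Scale the particular solution.
Multiply by 6/1 = 6:
k = -12, l = 18

Step 4: Verify.
7*(-12) + 5*(18) = 6 = 6 ✓

k = -12, l = 18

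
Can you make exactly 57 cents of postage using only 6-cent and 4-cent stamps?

We need non-negative x, y with 6x + 4y = 57.
gcd(6, 4) = 2, and 2 does not divide 57.
No integer solutions exist, so certainly no non-negative ones.

No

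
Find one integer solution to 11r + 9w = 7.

Step 1: Check solvability.
gcd(11, 9) = 1
Since 1 divides 7, solutions exist.

Step 2: Apply extended Euclidean algorithm to find gcd.
We find integers such that 11*x0 + 9*y0 = 1

Step 3: Scale the particular solution.
Multiply by 7/1 = 7:
r = -28, w = 35

Step 4: Verify.
11*(-28) + 9*(35) = 7 = 7 ✓

r = -28, w = 35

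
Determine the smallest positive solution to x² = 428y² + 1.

We seek the smallest positive integers (x, y) with x² - 428y² = 1, i.e., x² = 428y² + 1.
Try successive y values:
y = 1: x² = 428·1² + 1 = 429, not a perfect square
y = 2: x² = 428·2² + 1 = 1713, not a perfect square
y = 3: x² = 428·3² + 1 = 3853, not a perfect square
... continuing the search (or via continued fractions) ...
y = 89466: x² = 428·89466² + 1 = 3425782686769, x = 1850887 ✓

Verify: 1850887² - 428·89466² = 3425782686769 - 3425782686768 = 1 ✓

x = 1850887, y = 89466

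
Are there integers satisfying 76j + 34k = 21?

Step 1: Compute gcd(76, 34).
gcd(76, 34) = 2

Step 2: Check divisibility.
Does 2 divide 21? 21 = 2 x 10 + 1, so no.

By the theorem on linear Diophantine equations, 76j + 34k = 21 has integer solutions if and only if gcd(76, 34) divides 21. Since 2 does not divide 21, no solutions exist.

No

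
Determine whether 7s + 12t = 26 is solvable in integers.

Step 1: Compute gcd(7, 12).
gcd(7, 12) = 1

Step 2: Check divisibility.
Does 1 divide 26? 26 = 1 x 26, so yes.

By the theorem on linear Diophantine equations, 7s + 12t = 26 has integer solutions if and only if gcd(7, 12) divides 26. Since 1 | 26, solutions exist.

Yes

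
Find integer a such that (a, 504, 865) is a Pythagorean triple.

a² = c² - b² = 865² - 504² = 748225 - 254016 = 494209
a = sqrt(494209) = 703

703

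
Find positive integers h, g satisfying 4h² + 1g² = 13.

Try small values of h and check whether (13 - 4h²)/1 is a perfect square.
h = 1: 4·1² = 4, so 1g² = 13 - 4 = 9, giving g² = 9, g = 3.
Check: 4·1² + 1·3² = 4 + 9 = 13 ✓

h = 1, g = 3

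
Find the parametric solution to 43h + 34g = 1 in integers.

Step 1: Compute gcd(43, 34) = 1.
Since 1 divides 1, solutions exist.

Step 2: Find a particular solution using extended Euclidean algorithm.
We get h₀ = -15, g₀ = 19.
Check: 43*-15 + 34*19 = 1 = 1 ✓

Step 3: Write the general solution.
h = -15 + (34/1)t = -15 + 34t
g = 19 - (43/1)t = 19 - 43t
for any integer t.

h = -15 + 34t, g = 19 - 43t for integer t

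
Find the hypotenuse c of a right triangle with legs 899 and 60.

c² = a² + b² = 899² + 60² = 808201 + 3600 = 811801
c = sqrt(811801) = 901

901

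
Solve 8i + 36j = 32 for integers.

Step 1: Check solvability.
gcd(8, 36) = 4
Since 4 divides 32, solutions exist.

Step 2: Apply extended Euclidean algorithm to find gcd.
We find integers such that 8*x0 + 36*y0 = 4

Step 3: Scale the particular solution.
Multiply by 32/4 = 8:
i = -32, j = 8

Step 4: Verify.
8*(-32) + 36*(8) = 32 = 32 ✓

i = -32, j = 8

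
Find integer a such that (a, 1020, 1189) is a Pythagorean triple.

a² = c² - b² = 1189² - 1020² = 1413721 - 1040400 = 373321
a = sqrt(373321) = 611

611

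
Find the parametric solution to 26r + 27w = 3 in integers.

Step 1: Compute gcd(26, 27) = 1.
Since 1 divides 3, solutions exist.

Step 2: Find a particular solution using extended Euclidean algorithm.
We get r₀ = -3, w₀ = 3.
Check: 26*-3 + 27*3 = 3 = 3 ✓

Step 3: Write the general solution.
r = -3 + (27/1)t = -3 + 27t
w = 3 - (26/1)t = 3 - 26t
for any integer t.

r = -3 + 27t, w = 3 - 26t for integer t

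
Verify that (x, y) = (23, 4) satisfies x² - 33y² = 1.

Compute x² = 23² = 529
Compute 33y² = 33·4² = 33·16 = 528
x² - 33y² = 529 - 528 = 1
Since this equals 1, (23, 4) is a solution.

Yes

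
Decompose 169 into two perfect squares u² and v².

We need to find integers u, v > 0 such that u² + v² = 169.
Trying u = 5: v² = 169 - 5² = 169 - 25 = 144
v = 12
Check: 5² + 12² = 25 + 144 = 169 ✓

169 = 5² + 12²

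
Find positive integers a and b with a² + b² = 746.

We need to find integers a, b > 0 such that a² + b² = 746.
Trying a = 11: b² = 746 - 11² = 746 - 121 = 625
b = 25
Check: 11² + 25² = 121 + 625 = 746 ✓

746 = 11² + 25²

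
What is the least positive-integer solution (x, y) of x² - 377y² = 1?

We seek the smallest positive integers (x, y) with x² - 377y² = 1, i.e., x² = 377y² + 1.
Try successive y values:
y = 1: x² = 377·1² + 1 = 378, not a perfect square
y = 2: x² = 377·2² + 1 = 1509, not a perfect square
y = 3: x² = 377·3² + 1 = 3394, not a perfect square
... continuing the search (or via continued fractions) ...
y = 12: x² = 377·12² + 1 = 54289, x = 233 ✓

Verify: 233² - 377·12² = 54289 - 54288 = 1 ✓

x = 233, y = 12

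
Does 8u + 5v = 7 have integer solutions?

Step 1: Compute gcd(8, 5).
gcd(8, 5) = 1

Step 2: Check divisibility.
Does 1 divide 7? 7 = 1 x 7, so yes.

By the theorem on linear Diophantine equations, 8u + 5v = 7 has integer solutions if and only if gcd(8, 5) divides 7. Since 1 | 7, solutions exist.

Yes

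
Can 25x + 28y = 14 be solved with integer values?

Step 1: Compute gcd(25, 28).
gcd(25, 28) = 1

Step 2: Check divisibility.
Does 1 divide 14? 14 = 1 x 14, so yes.

By the theorem on linear Diophantine equations, 25x + 28y = 14 has integer solutions if and only if gcd(25, 28) divides 14. Since 1 | 14, solutions exist.

Yes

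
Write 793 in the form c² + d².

We need to find integers c, d > 0 such that c² + d² = 793.
Trying c = 3: d² = 793 - 3² = 793 - 9 = 784
d = 28
Check: 3² + 28² = 9 + 784 = 793 ✓

793 = 3² + 28²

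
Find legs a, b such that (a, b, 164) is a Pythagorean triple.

We need a² + b² = 164² = 26896.
Trying: 36² + 160² = 1296 + 25600 = 26896 ✓

(36, 160, 164)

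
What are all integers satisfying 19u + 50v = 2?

Step 1: Compute gcd(19, 50) = 1.
Since 1 divides 2, solutions exist.

Step 2: Find a particular solution using extended Euclidean algorithm.
We get u₀ = -42, v₀ = 16.
Check: 19*-42 + 50*16 = 2 = 2 ✓

Step 3: Write the general solution.
u = -42 + (50/1)t = -42 + 50t
v = 16 - (19/1)t = 16 - 19t
for any integer t.

u = -42 + 50t, v = 16 - 19t for integer t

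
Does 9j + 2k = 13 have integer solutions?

Step 1: Compute gcd(9, 2).
gcd(9, 2) = 1

Step 2: Check divisibility.
Does 1 divide 13? 13 = 1 x 13, so yes.

By the theorem on linear Diophantine equations, 9j + 2k = 13 has integer solutions if and only if gcd(9, 2) divides 13. Since 1 | 13, solutions exist.

Yes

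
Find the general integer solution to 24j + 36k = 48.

Step 1: Compute gcd(24, 36) = 12.
Since 12 divides 48, solutions exist.

Step 2: Find a particular solution using extended Euclidean algorithm.
We get j₀ = -4, k₀ = 4.
Check: 24*-4 + 36*4 = 48 = 48 ✓

Step 3: Write the general solution.
j = -4 + (36/12)t = -4 + 3t
k = 4 - (24/12)t = 4 - 2t
for any integer t.

j = -4 + 3t, k = 4 - 2t for integer t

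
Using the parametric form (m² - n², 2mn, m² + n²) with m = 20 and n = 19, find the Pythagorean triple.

a = m² - n² = 20² - 19² = 400 - 361 = 39
b = 2mn = 2·20·19 = 760
c = m² + n² = 400 + 361 = 761
Verify: 39² + 760² = 1521 + 577600 = 579121 = 761² ✓

(39, 760, 761)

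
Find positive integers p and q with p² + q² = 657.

We need to find integers p, q > 0 such that p² + q² = 657.
Trying p = 9: q² = 657 - 9² = 657 - 81 = 576
q = 24
Check: 9² + 24² = 81 + 576 = 657 ✓

657 = 9² + 24²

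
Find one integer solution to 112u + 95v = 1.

Step 1: Check solvability.
gcd(112, 95) = 1
Since 1 divides 1, solutions exist.

Step 2: Apply extended Euclidean algorithm to find gcd.
We find integers such that 112*x0 + 95*y0 = 1

Step 3: Scale the particular solution.
Multiply by 1/1 = 1:
u = 28, v = -33

Step 4: Verify.
112*(28) + 95*(-33) = 1 = 1 ✓

u = 28, v = -33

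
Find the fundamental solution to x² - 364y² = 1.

We seek the smallest positive integers (x, y) with x² - 364y² = 1, i.e., x² = 364y² + 1.
Try successive y values:
y = 1: x² = 364·1² + 1 = 365, not a perfect square
y = 2: x² = 364·2² + 1 = 1457, not a perfect square
y = 3: x² = 364·3² + 1 = 3277, not a perfect square
... continuing the search (or via continued fractions) ...
y = 259710: x² = 364·259710² + 1 = 24551539412401, x = 4954951 ✓

Verify: 4954951² - 364·259710² = 24551539412401 - 24551539412400 = 1 ✓

x = 4954951, y = 259710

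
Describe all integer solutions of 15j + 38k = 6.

Step 1: Compute gcd(15, 38) = 1.
Since 1 divides 6, solutions exist.

Step 2: Find a particular solution using extended Euclidean algorithm.
We get j₀ = -30, k₀ = 12.
Check: 15*-30 + 38*12 = 6 = 6 ✓

Step 3: Write the general solution.
j = -30 + (38/1)t = -30 + 38t
k = 12 - (15/1)t = 12 - 15t
for any integer t.

j = -30 + 38t, k = 12 - 15t for integer t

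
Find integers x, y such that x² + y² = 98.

We need to find integers x, y > 0 such that x² + y² = 98.
Trying x = 7: y² = 98 - 7² = 98 - 49 = 49
y = 7
Check: 7² + 7² = 49 + 49 = 98 ✓

98 = 7² + 7²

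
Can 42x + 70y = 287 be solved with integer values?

Step 1: Compute gcd(42, 70).
gcd(42, 70) = 14

Step 2: Check divisibility.
Does 14 divide 287? 287 = 14 x 20 + 7, so no.

By the theorem on linear Diophantine equations, 42x + 70y = 287 has integer solutions if and only if gcd(42, 70) divides 287. Since 14 does not divide 287, no solutions exist.

No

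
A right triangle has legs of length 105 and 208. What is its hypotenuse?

c² = a² + b² = 105² + 208² = 11025 + 43264 = 54289
c = 233

233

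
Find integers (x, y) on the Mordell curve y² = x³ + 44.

Try small integer x values and check whether x³ + 44 is a perfect square.
x = -2: x³ + 44 = -2³ + 44 = -8 + 44 = 36
Is 36 a perfect square? 6² = 36 ✓
So (x, y) = (-2, -6) is a solution.

x = -2, y = -6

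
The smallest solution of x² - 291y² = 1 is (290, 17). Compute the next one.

Solutions to x² - Dy² = 1 are generated by powers of (x₀ + y₀√D).
The next solution satisfies x₁ + y₁√291 = (x₀ + y₀√291)², giving:
x₁ = x₀² + 291y₀² = 290² + 291·17² = 84100 + 84099 = 168199
y₁ = 2x₀y₀ = 2·290·17 = 9860

Verify: 168199² - 291·9860² = 28290903601 - 28290903600 = 1 ✓

x = 168199, y = 9860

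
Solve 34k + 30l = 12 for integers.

Step 1: Check solvability.
gcd(34, 30) = 2
Since 2 divides 12, solutions exist.

Step 2: Apply extended Euclidean algorithm to find gcd.
We find integers such that 34*x0 + 30*y0 = 2

Step 3: Scale the particular solution.
Multiply by 12/2 = 6:
k = -42, l = 48

Step 4: Verify.
34*(-42) + 30*(48) = 12 = 12 ✓

k = -42, l = 48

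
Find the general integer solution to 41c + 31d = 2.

Step 1: Compute gcd(41, 31) = 1.
Since 1 divides 2, solutions exist.

Step 2: Find a particular solution using extended Euclidean algorithm.
We get c₀ = -6, d₀ = 8.
Check: 41*-6 + 31*8 = 2 = 2 ✓

Step 3: Write the general solution.
c = -6 + (31/1)t = -6 + 31t
d = 8 - (41/1)t = 8 - 41t
for any integer t.

c = -6 + 31t, d = 8 - 41t for integer t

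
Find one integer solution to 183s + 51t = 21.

Step 1: Check solvability.
gcd(183, 51) = 3
Since 3 divides 21, solutions exist.

Step 2: Apply extended Euclidean algorithm to find gcd.
We find integers such that 183*x0 + 51*y0 = 3

Step 3: Scale the particular solution.
Multiply by 21/3 = 7:
s = -35, t = 126

Step 4: Verify.
183*(-35) + 51*(126) = 21 = 21 ✓

s = -35, t = 126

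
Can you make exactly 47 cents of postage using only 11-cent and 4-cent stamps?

We need non-negative x, y with 11x + 4y = 47.
gcd(11, 4) = 1 divides 47, so integer solutions exist.
Search for a non-negative one: x = 1 gives 4y = 47 - 11 = 36, so y = 9.
Check: 11·1 + 4·9 = 47 ✓

Yes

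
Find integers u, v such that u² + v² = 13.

We need to find integers u, v > 0 such that u² + v² = 13.
Trying u = 2: v² = 13 - 2² = 13 - 4 = 9
v = 3
Check: 2² + 3² = 4 + 9 = 13 ✓

13 = 2² + 3²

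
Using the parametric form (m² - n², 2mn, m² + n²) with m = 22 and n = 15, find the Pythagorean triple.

a = m² - n² = 484 - 225 = 259
b = 2mn = 2·22·15 = 660
c = m² + n² = 484 + 225 = 709
Verify: 259² + 660² = 67081 + 435600 = 502681 = 709² ✓

(259, 660, 709)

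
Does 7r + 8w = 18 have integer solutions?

Step 1: Compute gcd(7, 8).
gcd(7, 8) = 1

Step 2: Check divisibility.
Does 1 divide 18? 18 = 1 x 18, so yes.

By the theorem on linear Diophantine equations, 7r + 8w = 18 has integer solutions if and only if gcd(7, 8) divides 18. Since 1 | 18, solutions exist.

Yes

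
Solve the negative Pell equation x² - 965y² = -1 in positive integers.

We need x² = 965y² - 1. Try successive y:
y = 1: x² = 965·1² - 1 = 964, not a perfect square
y = 2: x² = 965·2² - 1 = 3859, not a perfect square
y = 3: x² = 965·3² - 1 = 8684, not a perfect square
...
y = 481: x² = 965·481² - 1 = 223263364 = 14942² ✓
Check: 14942² - 965·481² = 223263364 - 223263365 = -1 ✓

x = 14942, y = 481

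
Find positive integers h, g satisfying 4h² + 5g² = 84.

Try small values of h and check whether (84 - 4h²)/5 is a perfect square.
h = 4: 4·4² = 64, so 5g² = 84 - 64 = 20, giving g² = 4, g = 2.
Check: 4·4² + 5·2² = 64 + 20 = 84 ✓

h = 4, g = 2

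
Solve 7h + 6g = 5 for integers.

Step 1: Check solvability.
gcd(7, 6) = 1
Since 1 divides 5, solutions exist.

Step 2: Apply extended Euclidean algorithm to find gcd.
We find integers such that 7*x0 + 6*y0 = 1

Step 3: Scale the particular solution.
Multiply by 5/1 = 5:
h = 5, g = -5

Step 4: Verify.
7*(5) + 6*(-5) = 5 = 5 ✓

h = 5, g = -5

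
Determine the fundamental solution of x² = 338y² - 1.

We need x² = 338y² - 1. Try successive y:
y = 1: x² = 338·1² - 1 = 337, not a perfect square
y = 2: x² = 338·2² - 1 = 1351, not a perfect square
y = 3: x² = 338·3² - 1 = 3041, not a perfect square
...
y = 13: x² = 338·13² - 1 = 57121 = 239² ✓
Check: 239² - 338·13² = 57121 - 57122 = -1 ✓

x = 239, y = 13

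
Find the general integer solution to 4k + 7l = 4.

Step 1: Compute gcd(4, 7) = 1.
Since 1 divides 4, solutions exist.

Step 2: Find a particular solution using extended Euclidean algorithm.
We get k₀ = 8, l₀ = -4.
Check: 4*8 + 7*-4 = 4 = 4 ✓

Step 3: Write the general solution.
k = 8 + (7/1)t = 8 + 7t
l = -4 - (4/1)t = -4 - 4t
for any integer t.

k = 8 + 7t, l = -4 - 4t for integer t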